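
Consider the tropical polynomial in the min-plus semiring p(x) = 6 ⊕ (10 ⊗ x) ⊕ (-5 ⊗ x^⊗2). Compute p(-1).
p(-1) = -7

A tropical monomial a ⊗ x^⊗i evaluates to a + i · x. Evaluating each term at x = -1:
  Term 0 contributes 6 + 0 · -1 = 6
  Term 1 contributes 10 + 1 · -1 = 9
  Term 2 contributes -5 + 2 · -1 = -7
p(-1) = ⊕ of these = min[6, 9, -7] = -7.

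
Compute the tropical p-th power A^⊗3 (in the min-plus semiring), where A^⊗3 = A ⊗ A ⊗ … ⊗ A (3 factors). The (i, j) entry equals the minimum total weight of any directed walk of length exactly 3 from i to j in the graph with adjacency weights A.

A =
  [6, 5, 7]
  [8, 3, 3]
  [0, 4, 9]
A^⊗3 =
  [8, 11, 11]
  [6, 8, 9]
  [7, 8, 8]

Each entry (A^⊗3)_ij equals the minimum over all length-3 walks i = v_0 → v_1 → … → v_3 = j of Σ_t A[v_t][v_{t+1}]. For example, for (i, j) = (0, 2) we minimise over 9 possible intermediate vertex sequences; the minimum is 11, attained along the walk 0 → 1 → 1 → 2.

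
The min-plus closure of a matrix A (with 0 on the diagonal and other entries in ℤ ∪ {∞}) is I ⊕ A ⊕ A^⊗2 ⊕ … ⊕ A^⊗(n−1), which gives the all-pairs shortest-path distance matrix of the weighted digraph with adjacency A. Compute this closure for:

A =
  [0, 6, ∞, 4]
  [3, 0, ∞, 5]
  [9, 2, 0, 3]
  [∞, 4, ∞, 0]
Closure =
  [0, 6, ∞, 4]
  [3, 0, ∞, 5]
  [5, 2, 0, 3]
  [7, 4, ∞, 0]

This is the Floyd-Warshall all-pairs shortest-path computation. For each intermediate vertex k = 0, 1, …, 3, update dist[i][j] ← min(dist[i][j], dist[i][k] + dist[k][j]). The final matrix gives, for each (i, j), the minimum total weight of any directed path from i to j (possibly empty when i = j).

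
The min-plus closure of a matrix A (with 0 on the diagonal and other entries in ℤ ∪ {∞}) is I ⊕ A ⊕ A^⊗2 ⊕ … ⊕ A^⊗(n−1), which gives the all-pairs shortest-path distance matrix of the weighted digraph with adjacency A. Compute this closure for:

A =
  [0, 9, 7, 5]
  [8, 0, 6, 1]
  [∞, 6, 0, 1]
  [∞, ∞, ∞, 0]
Closure =
  [0, 9, 7, 5]
  [8, 0, 6, 1]
  [14, 6, 0, 1]
  [∞, ∞, ∞, 0]

This is the Floyd-Warshall all-pairs shortest-path computation. For each intermediate vertex k = 0, 1, …, 3, update dist[i][j] ← min(dist[i][j], dist[i][k] + dist[k][j]). The final matrix gives, for each (i, j), the minimum total weight of any directed path from i to j (possibly empty when i = j).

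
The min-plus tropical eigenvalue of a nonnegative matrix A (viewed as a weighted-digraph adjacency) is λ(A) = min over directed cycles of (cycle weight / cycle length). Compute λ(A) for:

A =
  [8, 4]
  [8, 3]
λ(A) = 3

Enumerate directed cycles and compute their means (weight / length). Sample:
  cycle 0 → 0: weight = 8, length = 1, mean = 8/1 ≈ 8.000
  cycle 1 → 1: weight = 3, length = 1, mean = 3/1 ≈ 3.000
  cycle 0 → 1 → 0: weight = 12, length = 2, mean = 12/2 ≈ 6.000
  cycle 1 → 0 → 1: weight = 12, length = 2, mean = 12/2 ≈ 6.000
Minimum mean = 3.000, attained e.g. along the cycle 1 → 1 with weight 3 and length 1. So λ(A) = 3/1 = 3.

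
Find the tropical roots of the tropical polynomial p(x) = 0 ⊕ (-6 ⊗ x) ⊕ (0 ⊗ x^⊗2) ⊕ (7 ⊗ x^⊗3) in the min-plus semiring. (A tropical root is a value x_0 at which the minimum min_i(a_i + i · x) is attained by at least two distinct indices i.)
Roots: {-7, -6, 6}

Each tropical root is a break point of the lower envelope of the lines y = a_i + i · x (there are 4 lines, with slopes 0, 1, ..., 3). Only the lines that attain the minimum somewhere contribute to roots; other lines are dominated. Here the surviving (envelope) indices are i = 3, i = 2, i = 1, i = 0.
Intersections between consecutive envelope lines give the roots: for adjacent envelope indices i < j the intersection is x = (a_i − a_j) / (j − i). Reading off the sorted break points: {-7, -6, 6}.
Verification: at each break x_0, at least two indices attain the minimum of min_i(a_i + i · x_0).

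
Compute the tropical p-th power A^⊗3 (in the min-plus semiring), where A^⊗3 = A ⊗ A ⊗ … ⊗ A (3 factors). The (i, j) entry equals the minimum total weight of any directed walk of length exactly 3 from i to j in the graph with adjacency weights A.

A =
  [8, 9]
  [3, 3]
A^⊗3 =
  [15, 15]
  [9, 9]

Each entry (A^⊗3)_ij equals the minimum over all length-3 walks i = v_0 → v_1 → … → v_3 = j of Σ_t A[v_t][v_{t+1}]. For example, for (i, j) = (0, 1) we minimise over 4 possible intermediate vertex sequences; the minimum is 15, attained along the walk 0 → 1 → 1 → 1.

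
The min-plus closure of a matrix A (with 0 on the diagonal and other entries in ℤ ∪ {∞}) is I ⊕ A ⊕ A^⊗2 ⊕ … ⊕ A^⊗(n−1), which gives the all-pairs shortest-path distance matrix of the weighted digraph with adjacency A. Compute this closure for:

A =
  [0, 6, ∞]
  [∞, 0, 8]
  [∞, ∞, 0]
Closure =
  [0, 6, 14]
  [∞, 0, 8]
  [∞, ∞, 0]

This is the Floyd-Warshall all-pairs shortest-path computation. For each intermediate vertex k = 0, 1, …, 2, update dist[i][j] ← min(dist[i][j], dist[i][k] + dist[k][j]). The final matrix gives, for each (i, j), the minimum total weight of any directed path from i to j (possibly empty when i = j).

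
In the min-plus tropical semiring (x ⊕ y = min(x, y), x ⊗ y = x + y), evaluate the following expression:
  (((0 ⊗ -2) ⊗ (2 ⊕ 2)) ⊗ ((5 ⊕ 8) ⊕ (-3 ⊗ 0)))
(((0 ⊗ -2) ⊗ (2 ⊕ 2)) ⊗ ((5 ⊕ 8) ⊕ (-3 ⊗ 0))) = -3

Expand innermost to outermost. Recall ⊕ takes the minimum of its arguments and ⊗ takes their sum. Working out the expression (((0 ⊗ -2) ⊗ (2 ⊕ 2)) ⊗ ((5 ⊕ 8) ⊕ (-3 ⊗ 0))) gives -3.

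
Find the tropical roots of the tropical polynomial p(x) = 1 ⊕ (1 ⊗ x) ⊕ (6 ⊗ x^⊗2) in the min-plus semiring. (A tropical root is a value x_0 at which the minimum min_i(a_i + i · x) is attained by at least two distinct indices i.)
Roots: {-5, 0}

Each tropical root is a break point of the lower envelope of the lines y = a_i + i · x (there are 3 lines, with slopes 0, 1, ..., 2). Only the lines that attain the minimum somewhere contribute to roots; other lines are dominated. Here the surviving (envelope) indices are i = 2, i = 1, i = 0.
Intersections between consecutive envelope lines give the roots: for adjacent envelope indices i < j the intersection is x = (a_i − a_j) / (j − i). Reading off the sorted break points: {-5, 0}.
Verification: at each break x_0, at least two indices attain the minimum of min_i(a_i + i · x_0).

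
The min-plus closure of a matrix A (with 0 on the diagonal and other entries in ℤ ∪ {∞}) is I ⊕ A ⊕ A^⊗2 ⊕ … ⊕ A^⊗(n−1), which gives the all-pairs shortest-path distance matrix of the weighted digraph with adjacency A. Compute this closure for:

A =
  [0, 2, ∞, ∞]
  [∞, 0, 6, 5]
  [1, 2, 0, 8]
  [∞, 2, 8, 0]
Closure =
  [0, 2, 8, 7]
  [7, 0, 6, 5]
  [1, 2, 0, 7]
  [9, 2, 8, 0]

This is the Floyd-Warshall all-pairs shortest-path computation. For each intermediate vertex k = 0, 1, …, 3, update dist[i][j] ← min(dist[i][j], dist[i][k] + dist[k][j]). The final matrix gives, for each (i, j), the minimum total weight of any directed path from i to j (possibly empty when i = j).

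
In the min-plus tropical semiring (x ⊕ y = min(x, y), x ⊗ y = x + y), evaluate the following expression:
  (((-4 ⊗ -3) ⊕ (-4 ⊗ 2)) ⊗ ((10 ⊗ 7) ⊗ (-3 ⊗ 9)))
(((-4 ⊗ -3) ⊕ (-4 ⊗ 2)) ⊗ ((10 ⊗ 7) ⊗ (-3 ⊗ 9))) = 16

Expand innermost to outermost. Recall ⊕ takes the minimum of its arguments and ⊗ takes their sum. Working out the expression (((-4 ⊗ -3) ⊕ (-4 ⊗ 2)) ⊗ ((10 ⊗ 7) ⊗ (-3 ⊗ 9))) gives 16.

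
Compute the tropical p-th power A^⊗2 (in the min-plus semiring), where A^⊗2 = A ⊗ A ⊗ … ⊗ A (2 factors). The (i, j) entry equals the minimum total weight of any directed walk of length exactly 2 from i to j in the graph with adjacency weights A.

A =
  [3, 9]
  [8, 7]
A^⊗2 =
  [6, 12]
  [11, 14]

Each entry (A^⊗2)_ij equals the minimum over all length-2 walks i = v_0 → v_1 → … → v_2 = j of Σ_t A[v_t][v_{t+1}]. For example, for (i, j) = (0, 1) we minimise over 2 possible intermediate vertex sequences; the minimum is 12, attained along the walk 0 → 0 → 1.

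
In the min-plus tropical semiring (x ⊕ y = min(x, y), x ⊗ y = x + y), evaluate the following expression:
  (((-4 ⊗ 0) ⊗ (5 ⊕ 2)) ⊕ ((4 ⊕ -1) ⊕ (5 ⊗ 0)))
(((-4 ⊗ 0) ⊗ (5 ⊕ 2)) ⊕ ((4 ⊕ -1) ⊕ (5 ⊗ 0))) = -2

Expand innermost to outermost. Recall ⊕ takes the minimum of its arguments and ⊗ takes their sum. Working out the expression (((-4 ⊗ 0) ⊗ (5 ⊕ 2)) ⊕ ((4 ⊕ -1) ⊕ (5 ⊗ 0))) gives -2.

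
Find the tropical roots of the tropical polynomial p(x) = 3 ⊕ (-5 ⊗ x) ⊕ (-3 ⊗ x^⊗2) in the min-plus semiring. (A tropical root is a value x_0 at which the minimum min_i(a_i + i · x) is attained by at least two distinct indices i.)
Roots: {-2, 8}

Each tropical root is a break point of the lower envelope of the lines y = a_i + i · x (there are 3 lines, with slopes 0, 1, ..., 2). Only the lines that attain the minimum somewhere contribute to roots; other lines are dominated. Here the surviving (envelope) indices are i = 2, i = 1, i = 0.
Intersections between consecutive envelope lines give the roots: for adjacent envelope indices i < j the intersection is x = (a_i − a_j) / (j − i). Reading off the sorted break points: {-2, 8}.
Verification: at each break x_0, at least two indices attain the minimum of min_i(a_i + i · x_0).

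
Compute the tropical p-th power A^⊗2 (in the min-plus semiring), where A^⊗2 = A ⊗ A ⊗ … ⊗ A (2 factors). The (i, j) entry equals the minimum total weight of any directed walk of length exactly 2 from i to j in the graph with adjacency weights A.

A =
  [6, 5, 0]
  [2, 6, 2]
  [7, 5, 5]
A^⊗2 =
  [7, 5, 5]
  [8, 7, 2]
  [7, 10, 7]

Each entry (A^⊗2)_ij equals the minimum over all length-2 walks i = v_0 → v_1 → … → v_2 = j of Σ_t A[v_t][v_{t+1}]. For example, for (i, j) = (0, 2) we minimise over 3 possible intermediate vertex sequences; the minimum is 5, attained along the walk 0 → 2 → 2.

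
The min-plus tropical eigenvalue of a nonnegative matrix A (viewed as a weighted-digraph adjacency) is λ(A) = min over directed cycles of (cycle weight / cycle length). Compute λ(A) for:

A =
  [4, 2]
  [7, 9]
λ(A) = 4

Enumerate directed cycles and compute their means (weight / length). Sample:
  cycle 0 → 0: weight = 4, length = 1, mean = 4/1 ≈ 4.000
  cycle 1 → 1: weight = 9, length = 1, mean = 9/1 ≈ 9.000
  cycle 0 → 1 → 0: weight = 9, length = 2, mean = 9/2 ≈ 4.500
  cycle 1 → 0 → 1: weight = 9, length = 2, mean = 9/2 ≈ 4.500
Minimum mean = 4.000, attained e.g. along the cycle 0 → 0 with weight 4 and length 1. So λ(A) = 4/1 = 4.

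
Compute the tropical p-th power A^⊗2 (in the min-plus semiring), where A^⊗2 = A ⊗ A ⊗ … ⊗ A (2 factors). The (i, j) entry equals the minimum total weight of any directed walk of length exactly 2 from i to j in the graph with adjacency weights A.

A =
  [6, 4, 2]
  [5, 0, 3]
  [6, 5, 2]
A^⊗2 =
  [8, 4, 4]
  [5, 0, 3]
  [8, 5, 4]

Each entry (A^⊗2)_ij equals the minimum over all length-2 walks i = v_0 → v_1 → … → v_2 = j of Σ_t A[v_t][v_{t+1}]. For example, for (i, j) = (0, 2) we minimise over 3 possible intermediate vertex sequences; the minimum is 4, attained along the walk 0 → 2 → 2.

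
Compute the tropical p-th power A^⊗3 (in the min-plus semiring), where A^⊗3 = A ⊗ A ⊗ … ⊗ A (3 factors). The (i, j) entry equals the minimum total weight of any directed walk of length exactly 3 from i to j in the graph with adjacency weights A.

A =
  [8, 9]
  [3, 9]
A^⊗3 =
  [20, 21]
  [15, 20]

Each entry (A^⊗3)_ij equals the minimum over all length-3 walks i = v_0 → v_1 → … → v_3 = j of Σ_t A[v_t][v_{t+1}]. For example, for (i, j) = (0, 1) we minimise over 4 possible intermediate vertex sequences; the minimum is 21, attained along the walk 0 → 1 → 0 → 1.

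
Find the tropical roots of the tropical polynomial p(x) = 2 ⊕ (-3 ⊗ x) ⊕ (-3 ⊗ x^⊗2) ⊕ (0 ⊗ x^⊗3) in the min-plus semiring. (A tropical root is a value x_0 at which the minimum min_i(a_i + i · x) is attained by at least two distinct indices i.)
Roots: {-3, 0, 5}

Each tropical root is a break point of the lower envelope of the lines y = a_i + i · x (there are 4 lines, with slopes 0, 1, ..., 3). Only the lines that attain the minimum somewhere contribute to roots; other lines are dominated. Here the surviving (envelope) indices are i = 3, i = 2, i = 1, i = 0.
Intersections between consecutive envelope lines give the roots: for adjacent envelope indices i < j the intersection is x = (a_i − a_j) / (j − i). Reading off the sorted break points: {-3, 0, 5}.
Verification: at each break x_0, at least two indices attain the minimum of min_i(a_i + i · x_0).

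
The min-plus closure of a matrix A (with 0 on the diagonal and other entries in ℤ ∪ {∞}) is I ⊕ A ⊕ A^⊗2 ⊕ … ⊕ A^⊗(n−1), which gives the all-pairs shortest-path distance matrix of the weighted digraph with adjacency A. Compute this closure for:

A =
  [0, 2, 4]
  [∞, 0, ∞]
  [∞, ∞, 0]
Closure =
  [0, 2, 4]
  [∞, 0, ∞]
  [∞, ∞, 0]

This is the Floyd-Warshall all-pairs shortest-path computation. For each intermediate vertex k = 0, 1, …, 2, update dist[i][j] ← min(dist[i][j], dist[i][k] + dist[k][j]). The final matrix gives, for each (i, j), the minimum total weight of any directed path from i to j (possibly empty when i = j).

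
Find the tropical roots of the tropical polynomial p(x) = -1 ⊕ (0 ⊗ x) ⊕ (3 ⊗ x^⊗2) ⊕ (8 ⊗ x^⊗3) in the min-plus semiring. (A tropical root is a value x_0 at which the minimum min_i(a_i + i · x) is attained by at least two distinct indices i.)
Roots: {-5, -3, -1}

Each tropical root is a break point of the lower envelope of the lines y = a_i + i · x (there are 4 lines, with slopes 0, 1, ..., 3). Only the lines that attain the minimum somewhere contribute to roots; other lines are dominated. Here the surviving (envelope) indices are i = 3, i = 2, i = 1, i = 0.
Intersections between consecutive envelope lines give the roots: for adjacent envelope indices i < j the intersection is x = (a_i − a_j) / (j − i). Reading off the sorted break points: {-5, -3, -1}.
Verification: at each break x_0, at least two indices attain the minimum of min_i(a_i + i · x_0).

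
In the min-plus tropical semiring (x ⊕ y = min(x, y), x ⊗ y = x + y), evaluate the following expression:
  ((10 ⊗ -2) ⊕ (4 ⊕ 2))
((10 ⊗ -2) ⊕ (4 ⊕ 2)) = 2

Expand innermost to outermost. Recall ⊕ takes the minimum of its arguments and ⊗ takes their sum. Working out the expression ((10 ⊗ -2) ⊕ (4 ⊕ 2)) gives 2.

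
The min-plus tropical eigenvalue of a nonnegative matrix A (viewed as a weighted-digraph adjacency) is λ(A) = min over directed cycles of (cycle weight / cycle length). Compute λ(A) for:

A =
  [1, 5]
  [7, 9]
λ(A) = 1

Enumerate directed cycles and compute their means (weight / length). Sample:
  cycle 0 → 0: weight = 1, length = 1, mean = 1/1 ≈ 1.000
  cycle 1 → 1: weight = 9, length = 1, mean = 9/1 ≈ 9.000
  cycle 0 → 1 → 0: weight = 12, length = 2, mean = 12/2 ≈ 6.000
  cycle 1 → 0 → 1: weight = 12, length = 2, mean = 12/2 ≈ 6.000
Minimum mean = 1.000, attained e.g. along the cycle 0 → 0 with weight 1 and length 1. So λ(A) = 1/1 = 1.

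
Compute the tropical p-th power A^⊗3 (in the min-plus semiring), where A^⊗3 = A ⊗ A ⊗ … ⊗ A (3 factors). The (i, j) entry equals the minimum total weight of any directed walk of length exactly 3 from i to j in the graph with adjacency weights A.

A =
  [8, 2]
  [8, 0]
A^⊗3 =
  [10, 2]
  [8, 0]

Each entry (A^⊗3)_ij equals the minimum over all length-3 walks i = v_0 → v_1 → … → v_3 = j of Σ_t A[v_t][v_{t+1}]. For example, for (i, j) = (0, 1) we minimise over 4 possible intermediate vertex sequences; the minimum is 2, attained along the walk 0 → 1 → 1 → 1.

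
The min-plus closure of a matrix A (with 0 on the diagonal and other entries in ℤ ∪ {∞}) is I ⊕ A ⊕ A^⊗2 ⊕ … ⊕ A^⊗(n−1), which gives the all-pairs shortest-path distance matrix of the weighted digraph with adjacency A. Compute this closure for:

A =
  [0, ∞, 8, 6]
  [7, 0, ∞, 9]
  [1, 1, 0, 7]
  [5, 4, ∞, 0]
Closure =
  [0, 9, 8, 6]
  [7, 0, 15, 9]
  [1, 1, 0, 7]
  [5, 4, 13, 0]

This is the Floyd-Warshall all-pairs shortest-path computation. For each intermediate vertex k = 0, 1, …, 3, update dist[i][j] ← min(dist[i][j], dist[i][k] + dist[k][j]). The final matrix gives, for each (i, j), the minimum total weight of any directed path from i to j (possibly empty when i = j).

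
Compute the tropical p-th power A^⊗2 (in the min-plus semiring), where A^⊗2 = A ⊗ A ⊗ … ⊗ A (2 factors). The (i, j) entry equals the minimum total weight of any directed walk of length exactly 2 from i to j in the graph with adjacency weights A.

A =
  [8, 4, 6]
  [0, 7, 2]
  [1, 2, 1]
A^⊗2 =
  [4, 8, 6]
  [3, 4, 3]
  [2, 3, 2]

Each entry (A^⊗2)_ij equals the minimum over all length-2 walks i = v_0 → v_1 → … → v_2 = j of Σ_t A[v_t][v_{t+1}]. For example, for (i, j) = (0, 2) we minimise over 3 possible intermediate vertex sequences; the minimum is 6, attained along the walk 0 → 1 → 2.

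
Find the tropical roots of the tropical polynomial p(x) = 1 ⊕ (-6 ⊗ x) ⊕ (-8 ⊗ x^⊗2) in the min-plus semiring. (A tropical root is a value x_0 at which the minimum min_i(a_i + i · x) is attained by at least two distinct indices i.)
Roots: {2, 7}

Each tropical root is a break point of the lower envelope of the lines y = a_i + i · x (there are 3 lines, with slopes 0, 1, ..., 2). Only the lines that attain the minimum somewhere contribute to roots; other lines are dominated. Here the surviving (envelope) indices are i = 2, i = 1, i = 0.
Intersections between consecutive envelope lines give the roots: for adjacent envelope indices i < j the intersection is x = (a_i − a_j) / (j − i). Reading off the sorted break points: {2, 7}.
Verification: at each break x_0, at least two indices attain the minimum of min_i(a_i + i · x_0).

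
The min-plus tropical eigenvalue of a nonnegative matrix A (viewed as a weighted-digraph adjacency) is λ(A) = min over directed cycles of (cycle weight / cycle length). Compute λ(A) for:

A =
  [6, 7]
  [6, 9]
λ(A) = 6

Enumerate directed cycles and compute their means (weight / length). Sample:
  cycle 0 → 0: weight = 6, length = 1, mean = 6/1 ≈ 6.000
  cycle 1 → 1: weight = 9, length = 1, mean = 9/1 ≈ 9.000
  cycle 0 → 1 → 0: weight = 13, length = 2, mean = 13/2 ≈ 6.500
  cycle 1 → 0 → 1: weight = 13, length = 2, mean = 13/2 ≈ 6.500
Minimum mean = 6.000, attained e.g. along the cycle 0 → 0 with weight 6 and length 1. So λ(A) = 6/1 = 6.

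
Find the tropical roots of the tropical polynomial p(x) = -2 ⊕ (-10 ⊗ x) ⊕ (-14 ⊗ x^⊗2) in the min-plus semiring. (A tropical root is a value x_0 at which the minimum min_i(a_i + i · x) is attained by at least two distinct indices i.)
Roots: {4, 8}

Each tropical root is a break point of the lower envelope of the lines y = a_i + i · x (there are 3 lines, with slopes 0, 1, ..., 2). Only the lines that attain the minimum somewhere contribute to roots; other lines are dominated. Here the surviving (envelope) indices are i = 2, i = 1, i = 0.
Intersections between consecutive envelope lines give the roots: for adjacent envelope indices i < j the intersection is x = (a_i − a_j) / (j − i). Reading off the sorted break points: {4, 8}.
Verification: at each break x_0, at least two indices attain the minimum of min_i(a_i + i · x_0).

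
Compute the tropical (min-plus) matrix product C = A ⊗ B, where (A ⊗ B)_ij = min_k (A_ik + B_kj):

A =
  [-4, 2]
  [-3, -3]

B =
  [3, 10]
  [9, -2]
A ⊗ B =
  [-1, 0]
  [0, -5]

Apply the min-plus product entry-by-entry:
  C[0][0] = min over k of (A[0][0] + B[0][0] = -4 + 3 = -1, A[0][1] + B[1][0] = 2 + 9 = 11) = -1 (attained at k = 0)
  C[0][1] = min over k of (A[0][0] + B[0][1] = -4 + 10 = 6, A[0][1] + B[1][1] = 2 + -2 = 0) = 0 (attained at k = 1)
  C[1][0] = min over k of (A[1][0] + B[0][0] = -3 + 3 = 0, A[1][1] + B[1][0] = -3 + 9 = 6) = 0 (attained at k = 0)
  C[1][1] = min over k of (A[1][0] + B[0][1] = -3 + 10 = 7, A[1][1] + B[1][1] = -3 + -2 = -5) = -5 (attained at k = 1)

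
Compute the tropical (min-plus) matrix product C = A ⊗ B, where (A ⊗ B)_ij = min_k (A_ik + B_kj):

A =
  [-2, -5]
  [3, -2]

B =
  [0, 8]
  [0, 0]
A ⊗ B =
  [-5, -5]
  [-2, -2]

Apply the min-plus product entry-by-entry:
  C[0][0] = min over k of (A[0][0] + B[0][0] = -2 + 0 = -2, A[0][1] + B[1][0] = -5 + 0 = -5) = -5 (attained at k = 1)
  C[0][1] = min over k of (A[0][0] + B[0][1] = -2 + 8 = 6, A[0][1] + B[1][1] = -5 + 0 = -5) = -5 (attained at k = 1)
  C[1][0] = min over k of (A[1][0] + B[0][0] = 3 + 0 = 3, A[1][1] + B[1][0] = -2 + 0 = -2) = -2 (attained at k = 1)
  C[1][1] = min over k of (A[1][0] + B[0][1] = 3 + 8 = 11, A[1][1] + B[1][1] = -2 + 0 = -2) = -2 (attained at k = 1)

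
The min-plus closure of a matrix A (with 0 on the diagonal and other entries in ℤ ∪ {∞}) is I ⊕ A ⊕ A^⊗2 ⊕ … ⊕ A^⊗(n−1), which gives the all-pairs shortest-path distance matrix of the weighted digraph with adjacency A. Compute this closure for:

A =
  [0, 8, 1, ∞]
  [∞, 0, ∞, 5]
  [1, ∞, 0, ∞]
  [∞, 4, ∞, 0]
Closure =
  [0, 8, 1, 13]
  [∞, 0, ∞, 5]
  [1, 9, 0, 14]
  [∞, 4, ∞, 0]

This is the Floyd-Warshall all-pairs shortest-path computation. For each intermediate vertex k = 0, 1, …, 3, update dist[i][j] ← min(dist[i][j], dist[i][k] + dist[k][j]). The final matrix gives, for each (i, j), the minimum total weight of any directed path from i to j (possibly empty when i = j).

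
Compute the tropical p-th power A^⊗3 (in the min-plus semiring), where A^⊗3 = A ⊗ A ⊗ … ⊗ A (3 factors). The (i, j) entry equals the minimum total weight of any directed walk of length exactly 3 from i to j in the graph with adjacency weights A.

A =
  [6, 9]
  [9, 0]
A^⊗3 =
  [18, 9]
  [9, 0]

Each entry (A^⊗3)_ij equals the minimum over all length-3 walks i = v_0 → v_1 → … → v_3 = j of Σ_t A[v_t][v_{t+1}]. For example, for (i, j) = (0, 1) we minimise over 4 possible intermediate vertex sequences; the minimum is 9, attained along the walk 0 → 1 → 1 → 1.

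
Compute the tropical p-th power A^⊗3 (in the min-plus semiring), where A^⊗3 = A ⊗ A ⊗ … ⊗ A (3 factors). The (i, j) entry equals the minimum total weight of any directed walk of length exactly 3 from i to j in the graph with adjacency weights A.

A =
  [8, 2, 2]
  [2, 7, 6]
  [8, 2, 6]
A^⊗3 =
  [6, 6, 6]
  [6, 6, 10]
  [10, 6, 6]

Each entry (A^⊗3)_ij equals the minimum over all length-3 walks i = v_0 → v_1 → … → v_3 = j of Σ_t A[v_t][v_{t+1}]. For example, for (i, j) = (0, 2) we minimise over 9 possible intermediate vertex sequences; the minimum is 6, attained along the walk 0 → 1 → 0 → 2.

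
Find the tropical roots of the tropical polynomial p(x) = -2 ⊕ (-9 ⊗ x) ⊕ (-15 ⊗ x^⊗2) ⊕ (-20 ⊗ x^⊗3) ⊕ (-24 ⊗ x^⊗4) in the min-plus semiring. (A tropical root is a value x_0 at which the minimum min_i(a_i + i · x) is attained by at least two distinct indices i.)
Roots: {4, 5, 6, 7}

Each tropical root is a break point of the lower envelope of the lines y = a_i + i · x (there are 5 lines, with slopes 0, 1, ..., 4). Only the lines that attain the minimum somewhere contribute to roots; other lines are dominated. Here the surviving (envelope) indices are i = 4, i = 3, i = 2, i = 1, i = 0.
Intersections between consecutive envelope lines give the roots: for adjacent envelope indices i < j the intersection is x = (a_i − a_j) / (j − i). Reading off the sorted break points: {4, 5, 6, 7}.
Verification: at each break x_0, at least two indices attain the minimum of min_i(a_i + i · x_0).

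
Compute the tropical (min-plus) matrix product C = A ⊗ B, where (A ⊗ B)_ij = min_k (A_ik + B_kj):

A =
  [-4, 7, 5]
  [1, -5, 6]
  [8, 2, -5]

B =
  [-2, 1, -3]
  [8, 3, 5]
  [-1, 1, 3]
A ⊗ B =
  [-6, -3, -7]
  [-1, -2, -2]
  [-6, -4, -2]

Apply the min-plus product entry-by-entry:
  C[0][0] = min over k of (A[0][0] + B[0][0] = -4 + -2 = -6, A[0][1] + B[1][0] = 7 + 8 = 15, A[0][2] + B[2][0] = 5 + -1 = 4) = -6 (attained at k = 0)
  C[0][1] = min over k of (A[0][0] + B[0][1] = -4 + 1 = -3, A[0][1] + B[1][1] = 7 + 3 = 10, A[0][2] + B[2][1] = 5 + 1 = 6) = -3 (attained at k = 0)
  C[0][2] = min over k of (A[0][0] + B[0][2] = -4 + -3 = -7, A[0][1] + B[1][2] = 7 + 5 = 12, A[0][2] + B[2][2] = 5 + 3 = 8) = -7 (attained at k = 0)
  C[1][0] = min over k of (A[1][0] + B[0][0] = 1 + -2 = -1, A[1][1] + B[1][0] = -5 + 8 = 3, A[1][2] + B[2][0] = 6 + -1 = 5) = -1 (attained at k = 0)
  C[1][1] = min over k of (A[1][0] + B[0][1] = 1 + 1 = 2, A[1][1] + B[1][1] = -5 + 3 = -2, A[1][2] + B[2][1] = 6 + 1 = 7) = -2 (attained at k = 1)
  C[1][2] = min over k of (A[1][0] + B[0][2] = 1 + -3 = -2, A[1][1] + B[1][2] = -5 + 5 = 0, A[1][2] + B[2][2] = 6 + 3 = 9) = -2 (attained at k = 0)
  C[2][0] = min over k of (A[2][0] + B[0][0] = 8 + -2 = 6, A[2][1] + B[1][0] = 2 + 8 = 10, A[2][2] + B[2][0] = -5 + -1 = -6) = -6 (attained at k = 2)
  C[2][1] = min over k of (A[2][0] + B[0][1] = 8 + 1 = 9, A[2][1] + B[1][1] = 2 + 3 = 5, A[2][2] + B[2][1] = -5 + 1 = -4) = -4 (attained at k = 2)
  C[2][2] = min over k of (A[2][0] + B[0][2] = 8 + -3 = 5, A[2][1] + B[1][2] = 2 + 5 = 7, A[2][2] + B[2][2] = -5 + 3 = -2) = -2 (attained at k = 2)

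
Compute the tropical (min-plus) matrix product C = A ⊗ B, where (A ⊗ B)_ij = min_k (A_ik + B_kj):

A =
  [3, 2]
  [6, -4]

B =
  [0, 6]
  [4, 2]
A ⊗ B =
  [3, 4]
  [0, -2]

Apply the min-plus product entry-by-entry:
  C[0][0] = min over k of (A[0][0] + B[0][0] = 3 + 0 = 3, A[0][1] + B[1][0] = 2 + 4 = 6) = 3 (attained at k = 0)
  C[0][1] = min over k of (A[0][0] + B[0][1] = 3 + 6 = 9, A[0][1] + B[1][1] = 2 + 2 = 4) = 4 (attained at k = 1)
  C[1][0] = min over k of (A[1][0] + B[0][0] = 6 + 0 = 6, A[1][1] + B[1][0] = -4 + 4 = 0) = 0 (attained at k = 1)
  C[1][1] = min over k of (A[1][0] + B[0][1] = 6 + 6 = 12, A[1][1] + B[1][1] = -4 + 2 = -2) = -2 (attained at k = 1)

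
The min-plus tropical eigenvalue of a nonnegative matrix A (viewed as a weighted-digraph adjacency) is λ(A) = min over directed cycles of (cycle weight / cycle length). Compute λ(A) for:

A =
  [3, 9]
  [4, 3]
λ(A) = 3

Enumerate directed cycles and compute their means (weight / length). Sample:
  cycle 0 → 0: weight = 3, length = 1, mean = 3/1 ≈ 3.000
  cycle 1 → 1: weight = 3, length = 1, mean = 3/1 ≈ 3.000
  cycle 0 → 1 → 0: weight = 13, length = 2, mean = 13/2 ≈ 6.500
  cycle 1 → 0 → 1: weight = 13, length = 2, mean = 13/2 ≈ 6.500
Minimum mean = 3.000, attained e.g. along the cycle 0 → 0 with weight 3 and length 1. So λ(A) = 3/1 = 3.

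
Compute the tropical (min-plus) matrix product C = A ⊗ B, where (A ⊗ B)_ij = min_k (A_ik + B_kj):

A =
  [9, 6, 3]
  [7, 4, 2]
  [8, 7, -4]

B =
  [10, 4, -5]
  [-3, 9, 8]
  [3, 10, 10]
A ⊗ B =
  [3, 13, 4]
  [1, 11, 2]
  [-1, 6, 3]

Apply the min-plus product entry-by-entry:
  C[0][0] = min over k of (A[0][0] + B[0][0] = 9 + 10 = 19, A[0][1] + B[1][0] = 6 + -3 = 3, A[0][2] + B[2][0] = 3 + 3 = 6) = 3 (attained at k = 1)
  C[0][1] = min over k of (A[0][0] + B[0][1] = 9 + 4 = 13, A[0][1] + B[1][1] = 6 + 9 = 15, A[0][2] + B[2][1] = 3 + 10 = 13) = 13 (attained at k = 0)
  C[0][2] = min over k of (A[0][0] + B[0][2] = 9 + -5 = 4, A[0][1] + B[1][2] = 6 + 8 = 14, A[0][2] + B[2][2] = 3 + 10 = 13) = 4 (attained at k = 0)
  C[1][0] = min over k of (A[1][0] + B[0][0] = 7 + 10 = 17, A[1][1] + B[1][0] = 4 + -3 = 1, A[1][2] + B[2][0] = 2 + 3 = 5) = 1 (attained at k = 1)
  C[1][1] = min over k of (A[1][0] + B[0][1] = 7 + 4 = 11, A[1][1] + B[1][1] = 4 + 9 = 13, A[1][2] + B[2][1] = 2 + 10 = 12) = 11 (attained at k = 0)
  C[1][2] = min over k of (A[1][0] + B[0][2] = 7 + -5 = 2, A[1][1] + B[1][2] = 4 + 8 = 12, A[1][2] + B[2][2] = 2 + 10 = 12) = 2 (attained at k = 0)
  C[2][0] = min over k of (A[2][0] + B[0][0] = 8 + 10 = 18, A[2][1] + B[1][0] = 7 + -3 = 4, A[2][2] + B[2][0] = -4 + 3 = -1) = -1 (attained at k = 2)
  C[2][1] = min over k of (A[2][0] + B[0][1] = 8 + 4 = 12, A[2][1] + B[1][1] = 7 + 9 = 16, A[2][2] + B[2][1] = -4 + 10 = 6) = 6 (attained at k = 2)
  C[2][2] = min over k of (A[2][0] + B[0][2] = 8 + -5 = 3, A[2][1] + B[1][2] = 7 + 8 = 15, A[2][2] + B[2][2] = -4 + 10 = 6) = 3 (attained at k = 0)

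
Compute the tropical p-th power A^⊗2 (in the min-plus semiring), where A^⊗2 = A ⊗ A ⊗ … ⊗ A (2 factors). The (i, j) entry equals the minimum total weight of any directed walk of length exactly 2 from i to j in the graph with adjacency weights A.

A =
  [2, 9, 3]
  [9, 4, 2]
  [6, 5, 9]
A^⊗2 =
  [4, 8, 5]
  [8, 7, 6]
  [8, 9, 7]

Each entry (A^⊗2)_ij equals the minimum over all length-2 walks i = v_0 → v_1 → … → v_2 = j of Σ_t A[v_t][v_{t+1}]. For example, for (i, j) = (0, 2) we minimise over 3 possible intermediate vertex sequences; the minimum is 5, attained along the walk 0 → 0 → 2.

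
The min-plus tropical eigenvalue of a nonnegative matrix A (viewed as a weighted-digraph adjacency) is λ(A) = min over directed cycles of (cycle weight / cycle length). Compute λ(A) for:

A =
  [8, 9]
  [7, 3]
λ(A) = 3

Enumerate directed cycles and compute their means (weight / length). Sample:
  cycle 0 → 0: weight = 8, length = 1, mean = 8/1 ≈ 8.000
  cycle 1 → 1: weight = 3, length = 1, mean = 3/1 ≈ 3.000
  cycle 0 → 1 → 0: weight = 16, length = 2, mean = 16/2 ≈ 8.000
  cycle 1 → 0 → 1: weight = 16, length = 2, mean = 16/2 ≈ 8.000
Minimum mean = 3.000, attained e.g. along the cycle 1 → 1 with weight 3 and length 1. So λ(A) = 3/1 = 3.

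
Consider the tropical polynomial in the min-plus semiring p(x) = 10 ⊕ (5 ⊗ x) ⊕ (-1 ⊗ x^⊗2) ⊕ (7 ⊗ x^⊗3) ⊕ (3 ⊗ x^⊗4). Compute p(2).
p(2) = 3

A tropical monomial a ⊗ x^⊗i evaluates to a + i · x. Evaluating each term at x = 2:
  Term 0 contributes 10 + 0 · 2 = 10
  Term 1 contributes 5 + 1 · 2 = 7
  Term 2 contributes -1 + 2 · 2 = 3
  Term 3 contributes 7 + 3 · 2 = 13
  Term 4 contributes 3 + 4 · 2 = 11
p(2) = ⊕ of these = min[10, 7, 3, 13, 11] = 3.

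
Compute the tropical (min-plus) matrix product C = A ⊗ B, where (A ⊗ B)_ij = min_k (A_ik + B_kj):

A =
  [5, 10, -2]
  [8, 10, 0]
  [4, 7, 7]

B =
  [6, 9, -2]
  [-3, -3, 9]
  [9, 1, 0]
A ⊗ B =
  [7, -1, -2]
  [7, 1, 0]
  [4, 4, 2]

Apply the min-plus product entry-by-entry:
  C[0][0] = min over k of (A[0][0] + B[0][0] = 5 + 6 = 11, A[0][1] + B[1][0] = 10 + -3 = 7, A[0][2] + B[2][0] = -2 + 9 = 7) = 7 (attained at k = 1)
  C[0][1] = min over k of (A[0][0] + B[0][1] = 5 + 9 = 14, A[0][1] + B[1][1] = 10 + -3 = 7, A[0][2] + B[2][1] = -2 + 1 = -1) = -1 (attained at k = 2)
  C[0][2] = min over k of (A[0][0] + B[0][2] = 5 + -2 = 3, A[0][1] + B[1][2] = 10 + 9 = 19, A[0][2] + B[2][2] = -2 + 0 = -2) = -2 (attained at k = 2)
  C[1][0] = min over k of (A[1][0] + B[0][0] = 8 + 6 = 14, A[1][1] + B[1][0] = 10 + -3 = 7, A[1][2] + B[2][0] = 0 + 9 = 9) = 7 (attained at k = 1)
  C[1][1] = min over k of (A[1][0] + B[0][1] = 8 + 9 = 17, A[1][1] + B[1][1] = 10 + -3 = 7, A[1][2] + B[2][1] = 0 + 1 = 1) = 1 (attained at k = 2)
  C[1][2] = min over k of (A[1][0] + B[0][2] = 8 + -2 = 6, A[1][1] + B[1][2] = 10 + 9 = 19, A[1][2] + B[2][2] = 0 + 0 = 0) = 0 (attained at k = 2)
  C[2][0] = min over k of (A[2][0] + B[0][0] = 4 + 6 = 10, A[2][1] + B[1][0] = 7 + -3 = 4, A[2][2] + B[2][0] = 7 + 9 = 16) = 4 (attained at k = 1)
  C[2][1] = min over k of (A[2][0] + B[0][1] = 4 + 9 = 13, A[2][1] + B[1][1] = 7 + -3 = 4, A[2][2] + B[2][1] = 7 + 1 = 8) = 4 (attained at k = 1)
  C[2][2] = min over k of (A[2][0] + B[0][2] = 4 + -2 = 2, A[2][1] + B[1][2] = 7 + 9 = 16, A[2][2] + B[2][2] = 7 + 0 = 7) = 2 (attained at k = 0)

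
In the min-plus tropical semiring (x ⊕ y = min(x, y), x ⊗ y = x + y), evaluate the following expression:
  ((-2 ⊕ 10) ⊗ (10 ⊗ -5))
((-2 ⊕ 10) ⊗ (10 ⊗ -5)) = 3

Expand innermost to outermost. Recall ⊕ takes the minimum of its arguments and ⊗ takes their sum. Working out the expression ((-2 ⊕ 10) ⊗ (10 ⊗ -5)) gives 3.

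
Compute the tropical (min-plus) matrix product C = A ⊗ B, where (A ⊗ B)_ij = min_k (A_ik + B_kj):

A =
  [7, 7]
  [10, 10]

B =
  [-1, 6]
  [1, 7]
A ⊗ B =
  [6, 13]
  [9, 16]

Apply the min-plus product entry-by-entry:
  C[0][0] = min over k of (A[0][0] + B[0][0] = 7 + -1 = 6, A[0][1] + B[1][0] = 7 + 1 = 8) = 6 (attained at k = 0)
  C[0][1] = min over k of (A[0][0] + B[0][1] = 7 + 6 = 13, A[0][1] + B[1][1] = 7 + 7 = 14) = 13 (attained at k = 0)
  C[1][0] = min over k of (A[1][0] + B[0][0] = 10 + -1 = 9, A[1][1] + B[1][0] = 10 + 1 = 11) = 9 (attained at k = 0)
  C[1][1] = min over k of (A[1][0] + B[0][1] = 10 + 6 = 16, A[1][1] + B[1][1] = 10 + 7 = 17) = 16 (attained at k = 0)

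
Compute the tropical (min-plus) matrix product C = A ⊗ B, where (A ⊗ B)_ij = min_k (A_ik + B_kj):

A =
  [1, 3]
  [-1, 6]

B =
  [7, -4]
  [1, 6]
A ⊗ B =
  [4, -3]
  [6, -5]

Apply the min-plus product entry-by-entry:
  C[0][0] = min over k of (A[0][0] + B[0][0] = 1 + 7 = 8, A[0][1] + B[1][0] = 3 + 1 = 4) = 4 (attained at k = 1)
  C[0][1] = min over k of (A[0][0] + B[0][1] = 1 + -4 = -3, A[0][1] + B[1][1] = 3 + 6 = 9) = -3 (attained at k = 0)
  C[1][0] = min over k of (A[1][0] + B[0][0] = -1 + 7 = 6, A[1][1] + B[1][0] = 6 + 1 = 7) = 6 (attained at k = 0)
  C[1][1] = min over k of (A[1][0] + B[0][1] = -1 + -4 = -5, A[1][1] + B[1][1] = 6 + 6 = 12) = -5 (attained at k = 0)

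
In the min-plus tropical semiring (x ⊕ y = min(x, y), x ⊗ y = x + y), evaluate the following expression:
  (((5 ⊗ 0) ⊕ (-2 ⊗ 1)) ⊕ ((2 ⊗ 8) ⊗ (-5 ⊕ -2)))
(((5 ⊗ 0) ⊕ (-2 ⊗ 1)) ⊕ ((2 ⊗ 8) ⊗ (-5 ⊕ -2))) = -1

Expand innermost to outermost. Recall ⊕ takes the minimum of its arguments and ⊗ takes their sum. Working out the expression (((5 ⊗ 0) ⊕ (-2 ⊗ 1)) ⊕ ((2 ⊗ 8) ⊗ (-5 ⊕ -2))) gives -1.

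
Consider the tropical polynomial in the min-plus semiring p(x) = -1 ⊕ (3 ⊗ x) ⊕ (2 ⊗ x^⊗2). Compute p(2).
p(2) = -1

A tropical monomial a ⊗ x^⊗i evaluates to a + i · x. Evaluating each term at x = 2:
  Term 0 contributes -1 + 0 · 2 = -1
  Term 1 contributes 3 + 1 · 2 = 5
  Term 2 contributes 2 + 2 · 2 = 6
p(2) = ⊕ of these = min[-1, 5, 6] = -1.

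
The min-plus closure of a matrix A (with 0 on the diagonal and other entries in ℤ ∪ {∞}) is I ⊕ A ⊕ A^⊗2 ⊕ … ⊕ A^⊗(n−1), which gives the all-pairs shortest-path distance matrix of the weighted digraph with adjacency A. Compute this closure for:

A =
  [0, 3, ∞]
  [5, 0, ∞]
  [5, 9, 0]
Closure =
  [0, 3, ∞]
  [5, 0, ∞]
  [5, 8, 0]

This is the Floyd-Warshall all-pairs shortest-path computation. For each intermediate vertex k = 0, 1, …, 2, update dist[i][j] ← min(dist[i][j], dist[i][k] + dist[k][j]). The final matrix gives, for each (i, j), the minimum total weight of any directed path from i to j (possibly empty when i = j).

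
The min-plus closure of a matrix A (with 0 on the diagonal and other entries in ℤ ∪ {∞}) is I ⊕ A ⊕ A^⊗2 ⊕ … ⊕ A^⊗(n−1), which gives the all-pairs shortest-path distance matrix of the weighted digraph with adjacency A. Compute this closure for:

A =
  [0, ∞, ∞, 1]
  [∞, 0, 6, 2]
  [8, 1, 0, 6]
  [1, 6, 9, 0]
Closure =
  [0, 7, 10, 1]
  [3, 0, 6, 2]
  [4, 1, 0, 3]
  [1, 6, 9, 0]

This is the Floyd-Warshall all-pairs shortest-path computation. For each intermediate vertex k = 0, 1, …, 3, update dist[i][j] ← min(dist[i][j], dist[i][k] + dist[k][j]). The final matrix gives, for each (i, j), the minimum total weight of any directed path from i to j (possibly empty when i = j).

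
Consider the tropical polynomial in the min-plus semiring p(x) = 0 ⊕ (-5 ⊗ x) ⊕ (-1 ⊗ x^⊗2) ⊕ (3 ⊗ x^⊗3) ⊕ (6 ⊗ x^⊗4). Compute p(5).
p(5) = 0

A tropical monomial a ⊗ x^⊗i evaluates to a + i · x. Evaluating each term at x = 5:
  Term 0 contributes 0 + 0 · 5 = 0
  Term 1 contributes -5 + 1 · 5 = 0
  Term 2 contributes -1 + 2 · 5 = 9
  Term 3 contributes 3 + 3 · 5 = 18
  Term 4 contributes 6 + 4 · 5 = 26
p(5) = ⊕ of these = min[0, 0, 9, 18, 26] = 0.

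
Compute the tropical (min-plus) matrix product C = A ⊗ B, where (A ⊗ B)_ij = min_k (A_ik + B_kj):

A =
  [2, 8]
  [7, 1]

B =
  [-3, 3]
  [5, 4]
A ⊗ B =
  [-1, 5]
  [4, 5]

Apply the min-plus product entry-by-entry:
  C[0][0] = min over k of (A[0][0] + B[0][0] = 2 + -3 = -1, A[0][1] + B[1][0] = 8 + 5 = 13) = -1 (attained at k = 0)
  C[0][1] = min over k of (A[0][0] + B[0][1] = 2 + 3 = 5, A[0][1] + B[1][1] = 8 + 4 = 12) = 5 (attained at k = 0)
  C[1][0] = min over k of (A[1][0] + B[0][0] = 7 + -3 = 4, A[1][1] + B[1][0] = 1 + 5 = 6) = 4 (attained at k = 0)
  C[1][1] = min over k of (A[1][0] + B[0][1] = 7 + 3 = 10, A[1][1] + B[1][1] = 1 + 4 = 5) = 5 (attained at k = 1)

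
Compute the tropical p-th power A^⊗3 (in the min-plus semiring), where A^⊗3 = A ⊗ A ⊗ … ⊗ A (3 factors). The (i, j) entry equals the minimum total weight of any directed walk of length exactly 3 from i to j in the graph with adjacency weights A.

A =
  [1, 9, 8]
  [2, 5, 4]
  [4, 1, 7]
A^⊗3 =
  [3, 10, 10]
  [4, 10, 9]
  [4, 6, 10]

Each entry (A^⊗3)_ij equals the minimum over all length-3 walks i = v_0 → v_1 → … → v_3 = j of Σ_t A[v_t][v_{t+1}]. For example, for (i, j) = (0, 2) we minimise over 9 possible intermediate vertex sequences; the minimum is 10, attained along the walk 0 → 0 → 0 → 2.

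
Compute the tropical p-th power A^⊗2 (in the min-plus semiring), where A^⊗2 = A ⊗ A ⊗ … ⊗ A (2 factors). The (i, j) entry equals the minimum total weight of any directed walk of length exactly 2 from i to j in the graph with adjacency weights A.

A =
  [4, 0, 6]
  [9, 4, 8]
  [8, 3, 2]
A^⊗2 =
  [8, 4, 8]
  [13, 8, 10]
  [10, 5, 4]

Each entry (A^⊗2)_ij equals the minimum over all length-2 walks i = v_0 → v_1 → … → v_2 = j of Σ_t A[v_t][v_{t+1}]. For example, for (i, j) = (0, 2) we minimise over 3 possible intermediate vertex sequences; the minimum is 8, attained along the walk 0 → 1 → 2.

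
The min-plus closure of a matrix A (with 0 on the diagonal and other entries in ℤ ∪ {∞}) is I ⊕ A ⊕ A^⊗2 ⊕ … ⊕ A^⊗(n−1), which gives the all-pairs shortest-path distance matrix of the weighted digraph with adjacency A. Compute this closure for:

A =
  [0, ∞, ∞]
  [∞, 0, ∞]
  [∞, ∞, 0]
Closure =
  [0, ∞, ∞]
  [∞, 0, ∞]
  [∞, ∞, 0]

This is the Floyd-Warshall all-pairs shortest-path computation. For each intermediate vertex k = 0, 1, …, 2, update dist[i][j] ← min(dist[i][j], dist[i][k] + dist[k][j]). The final matrix gives, for each (i, j), the minimum total weight of any directed path from i to j (possibly empty when i = j).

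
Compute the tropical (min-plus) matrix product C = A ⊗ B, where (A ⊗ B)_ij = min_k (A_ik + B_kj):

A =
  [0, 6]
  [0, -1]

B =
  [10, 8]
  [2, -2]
A ⊗ B =
  [8, 4]
  [1, -3]

Apply the min-plus product entry-by-entry:
  C[0][0] = min over k of (A[0][0] + B[0][0] = 0 + 10 = 10, A[0][1] + B[1][0] = 6 + 2 = 8) = 8 (attained at k = 1)
  C[0][1] = min over k of (A[0][0] + B[0][1] = 0 + 8 = 8, A[0][1] + B[1][1] = 6 + -2 = 4) = 4 (attained at k = 1)
  C[1][0] = min over k of (A[1][0] + B[0][0] = 0 + 10 = 10, A[1][1] + B[1][0] = -1 + 2 = 1) = 1 (attained at k = 1)
  C[1][1] = min over k of (A[1][0] + B[0][1] = 0 + 8 = 8, A[1][1] + B[1][1] = -1 + -2 = -3) = -3 (attained at k = 1)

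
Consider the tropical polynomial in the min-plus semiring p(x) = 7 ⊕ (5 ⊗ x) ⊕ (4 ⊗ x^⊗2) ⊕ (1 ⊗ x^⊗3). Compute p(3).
p(3) = 7

A tropical monomial a ⊗ x^⊗i evaluates to a + i · x. Evaluating each term at x = 3:
  Term 0 contributes 7 + 0 · 3 = 7
  Term 1 contributes 5 + 1 · 3 = 8
  Term 2 contributes 4 + 2 · 3 = 10
  Term 3 contributes 1 + 3 · 3 = 10
p(3) = ⊕ of these = min[7, 8, 10, 10] = 7.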